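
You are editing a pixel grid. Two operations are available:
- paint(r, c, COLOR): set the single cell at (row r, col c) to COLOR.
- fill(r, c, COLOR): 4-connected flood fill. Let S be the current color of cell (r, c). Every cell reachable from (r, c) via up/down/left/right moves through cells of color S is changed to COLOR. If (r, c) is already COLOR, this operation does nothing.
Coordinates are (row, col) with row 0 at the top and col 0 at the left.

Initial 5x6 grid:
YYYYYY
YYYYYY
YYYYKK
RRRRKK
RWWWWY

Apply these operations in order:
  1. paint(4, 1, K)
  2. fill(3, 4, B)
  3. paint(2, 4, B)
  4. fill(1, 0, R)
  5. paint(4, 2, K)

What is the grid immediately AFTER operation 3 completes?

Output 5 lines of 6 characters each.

After op 1 paint(4,1,K):
YYYYYY
YYYYYY
YYYYKK
RRRRKK
RKWWWY
After op 2 fill(3,4,B) [4 cells changed]:
YYYYYY
YYYYYY
YYYYBB
RRRRBB
RKWWWY
After op 3 paint(2,4,B):
YYYYYY
YYYYYY
YYYYBB
RRRRBB
RKWWWY

Answer: YYYYYY
YYYYYY
YYYYBB
RRRRBB
RKWWWY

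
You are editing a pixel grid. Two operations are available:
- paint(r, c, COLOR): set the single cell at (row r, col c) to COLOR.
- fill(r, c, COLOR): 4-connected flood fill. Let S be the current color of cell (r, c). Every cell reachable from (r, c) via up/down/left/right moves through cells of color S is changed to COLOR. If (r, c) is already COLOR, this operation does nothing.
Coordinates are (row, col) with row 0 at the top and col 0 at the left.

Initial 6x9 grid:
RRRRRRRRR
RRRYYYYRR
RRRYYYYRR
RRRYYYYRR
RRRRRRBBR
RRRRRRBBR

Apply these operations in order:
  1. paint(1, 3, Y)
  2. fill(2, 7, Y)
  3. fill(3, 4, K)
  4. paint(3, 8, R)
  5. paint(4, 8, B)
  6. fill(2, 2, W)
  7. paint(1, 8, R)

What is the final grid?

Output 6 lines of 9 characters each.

Answer: WWWWWWWWW
WWWWWWWWR
WWWWWWWWW
WWWWWWWWR
WWWWWWBBB
WWWWWWBBK

Derivation:
After op 1 paint(1,3,Y):
RRRRRRRRR
RRRYYYYRR
RRRYYYYRR
RRRYYYYRR
RRRRRRBBR
RRRRRRBBR
After op 2 fill(2,7,Y) [38 cells changed]:
YYYYYYYYY
YYYYYYYYY
YYYYYYYYY
YYYYYYYYY
YYYYYYBBY
YYYYYYBBY
After op 3 fill(3,4,K) [50 cells changed]:
KKKKKKKKK
KKKKKKKKK
KKKKKKKKK
KKKKKKKKK
KKKKKKBBK
KKKKKKBBK
After op 4 paint(3,8,R):
KKKKKKKKK
KKKKKKKKK
KKKKKKKKK
KKKKKKKKR
KKKKKKBBK
KKKKKKBBK
After op 5 paint(4,8,B):
KKKKKKKKK
KKKKKKKKK
KKKKKKKKK
KKKKKKKKR
KKKKKKBBB
KKKKKKBBK
After op 6 fill(2,2,W) [47 cells changed]:
WWWWWWWWW
WWWWWWWWW
WWWWWWWWW
WWWWWWWWR
WWWWWWBBB
WWWWWWBBK
After op 7 paint(1,8,R):
WWWWWWWWW
WWWWWWWWR
WWWWWWWWW
WWWWWWWWR
WWWWWWBBB
WWWWWWBBK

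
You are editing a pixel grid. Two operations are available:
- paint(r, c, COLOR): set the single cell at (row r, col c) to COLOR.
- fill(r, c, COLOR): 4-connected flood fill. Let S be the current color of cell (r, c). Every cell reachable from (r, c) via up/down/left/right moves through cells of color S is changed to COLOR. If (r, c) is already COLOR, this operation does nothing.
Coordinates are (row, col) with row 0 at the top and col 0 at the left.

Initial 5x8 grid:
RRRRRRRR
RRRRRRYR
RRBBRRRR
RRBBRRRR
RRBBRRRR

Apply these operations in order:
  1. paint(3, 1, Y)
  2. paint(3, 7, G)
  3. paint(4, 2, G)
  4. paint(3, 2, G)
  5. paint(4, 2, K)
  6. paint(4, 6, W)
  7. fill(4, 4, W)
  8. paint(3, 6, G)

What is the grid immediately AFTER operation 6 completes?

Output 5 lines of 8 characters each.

After op 1 paint(3,1,Y):
RRRRRRRR
RRRRRRYR
RRBBRRRR
RYBBRRRR
RRBBRRRR
After op 2 paint(3,7,G):
RRRRRRRR
RRRRRRYR
RRBBRRRR
RYBBRRRG
RRBBRRRR
After op 3 paint(4,2,G):
RRRRRRRR
RRRRRRYR
RRBBRRRR
RYBBRRRG
RRGBRRRR
After op 4 paint(3,2,G):
RRRRRRRR
RRRRRRYR
RRBBRRRR
RYGBRRRG
RRGBRRRR
After op 5 paint(4,2,K):
RRRRRRRR
RRRRRRYR
RRBBRRRR
RYGBRRRG
RRKBRRRR
After op 6 paint(4,6,W):
RRRRRRRR
RRRRRRYR
RRBBRRRR
RYGBRRRG
RRKBRRWR

Answer: RRRRRRRR
RRRRRRYR
RRBBRRRR
RYGBRRRG
RRKBRRWR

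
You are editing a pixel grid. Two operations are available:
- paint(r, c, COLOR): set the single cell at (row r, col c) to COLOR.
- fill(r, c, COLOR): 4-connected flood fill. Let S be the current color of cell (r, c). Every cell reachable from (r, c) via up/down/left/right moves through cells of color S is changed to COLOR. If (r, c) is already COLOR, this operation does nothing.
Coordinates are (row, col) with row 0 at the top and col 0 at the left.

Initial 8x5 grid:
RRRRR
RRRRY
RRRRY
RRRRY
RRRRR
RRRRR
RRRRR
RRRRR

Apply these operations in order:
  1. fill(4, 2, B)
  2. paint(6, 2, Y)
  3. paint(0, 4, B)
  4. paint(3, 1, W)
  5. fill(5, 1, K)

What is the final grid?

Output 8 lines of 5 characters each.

Answer: KKKKK
KKKKY
KKKKY
KWKKY
KKKKK
KKKKK
KKYKK
KKKKK

Derivation:
After op 1 fill(4,2,B) [37 cells changed]:
BBBBB
BBBBY
BBBBY
BBBBY
BBBBB
BBBBB
BBBBB
BBBBB
After op 2 paint(6,2,Y):
BBBBB
BBBBY
BBBBY
BBBBY
BBBBB
BBBBB
BBYBB
BBBBB
After op 3 paint(0,4,B):
BBBBB
BBBBY
BBBBY
BBBBY
BBBBB
BBBBB
BBYBB
BBBBB
After op 4 paint(3,1,W):
BBBBB
BBBBY
BBBBY
BWBBY
BBBBB
BBBBB
BBYBB
BBBBB
After op 5 fill(5,1,K) [35 cells changed]:
KKKKK
KKKKY
KKKKY
KWKKY
KKKKK
KKKKK
KKYKK
KKKKK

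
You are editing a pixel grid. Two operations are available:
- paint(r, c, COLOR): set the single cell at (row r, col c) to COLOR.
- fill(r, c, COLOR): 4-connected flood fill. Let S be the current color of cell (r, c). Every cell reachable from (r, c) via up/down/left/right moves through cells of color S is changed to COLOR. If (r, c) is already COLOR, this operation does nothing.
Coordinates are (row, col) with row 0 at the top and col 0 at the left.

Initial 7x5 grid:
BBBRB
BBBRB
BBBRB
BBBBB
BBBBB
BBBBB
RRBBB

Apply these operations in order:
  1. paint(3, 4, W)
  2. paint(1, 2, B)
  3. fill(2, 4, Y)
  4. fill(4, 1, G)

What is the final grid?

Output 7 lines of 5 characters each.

Answer: GGGRY
GGGRY
GGGRY
GGGGW
GGGGG
GGGGG
RRGGG

Derivation:
After op 1 paint(3,4,W):
BBBRB
BBBRB
BBBRB
BBBBW
BBBBB
BBBBB
RRBBB
After op 2 paint(1,2,B):
BBBRB
BBBRB
BBBRB
BBBBW
BBBBB
BBBBB
RRBBB
After op 3 fill(2,4,Y) [3 cells changed]:
BBBRY
BBBRY
BBBRY
BBBBW
BBBBB
BBBBB
RRBBB
After op 4 fill(4,1,G) [26 cells changed]:
GGGRY
GGGRY
GGGRY
GGGGW
GGGGG
GGGGG
RRGGG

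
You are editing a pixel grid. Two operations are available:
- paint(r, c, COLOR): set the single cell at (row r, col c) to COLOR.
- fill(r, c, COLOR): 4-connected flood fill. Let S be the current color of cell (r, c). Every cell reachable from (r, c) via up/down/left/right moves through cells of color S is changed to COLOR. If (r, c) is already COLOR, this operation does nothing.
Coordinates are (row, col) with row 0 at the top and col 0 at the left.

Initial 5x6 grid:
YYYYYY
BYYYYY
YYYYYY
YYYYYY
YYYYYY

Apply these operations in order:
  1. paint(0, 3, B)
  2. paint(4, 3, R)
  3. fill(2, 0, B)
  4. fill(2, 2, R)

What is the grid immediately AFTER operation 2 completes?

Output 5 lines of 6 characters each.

Answer: YYYBYY
BYYYYY
YYYYYY
YYYYYY
YYYRYY

Derivation:
After op 1 paint(0,3,B):
YYYBYY
BYYYYY
YYYYYY
YYYYYY
YYYYYY
After op 2 paint(4,3,R):
YYYBYY
BYYYYY
YYYYYY
YYYYYY
YYYRYY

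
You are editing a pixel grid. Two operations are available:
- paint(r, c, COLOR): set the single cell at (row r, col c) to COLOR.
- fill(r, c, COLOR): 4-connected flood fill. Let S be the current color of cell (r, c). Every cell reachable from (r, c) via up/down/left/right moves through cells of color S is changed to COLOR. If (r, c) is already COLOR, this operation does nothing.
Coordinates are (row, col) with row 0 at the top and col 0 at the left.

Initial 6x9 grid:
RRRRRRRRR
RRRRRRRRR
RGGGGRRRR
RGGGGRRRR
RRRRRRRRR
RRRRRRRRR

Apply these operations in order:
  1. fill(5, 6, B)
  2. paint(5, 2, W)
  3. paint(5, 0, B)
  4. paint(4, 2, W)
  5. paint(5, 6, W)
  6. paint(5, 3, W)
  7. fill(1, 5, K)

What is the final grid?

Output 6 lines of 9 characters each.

Answer: KKKKKKKKK
KKKKKKKKK
KGGGGKKKK
KGGGGKKKK
KKWKKKKKK
KKWWKKWKK

Derivation:
After op 1 fill(5,6,B) [46 cells changed]:
BBBBBBBBB
BBBBBBBBB
BGGGGBBBB
BGGGGBBBB
BBBBBBBBB
BBBBBBBBB
After op 2 paint(5,2,W):
BBBBBBBBB
BBBBBBBBB
BGGGGBBBB
BGGGGBBBB
BBBBBBBBB
BBWBBBBBB
After op 3 paint(5,0,B):
BBBBBBBBB
BBBBBBBBB
BGGGGBBBB
BGGGGBBBB
BBBBBBBBB
BBWBBBBBB
After op 4 paint(4,2,W):
BBBBBBBBB
BBBBBBBBB
BGGGGBBBB
BGGGGBBBB
BBWBBBBBB
BBWBBBBBB
After op 5 paint(5,6,W):
BBBBBBBBB
BBBBBBBBB
BGGGGBBBB
BGGGGBBBB
BBWBBBBBB
BBWBBBWBB
After op 6 paint(5,3,W):
BBBBBBBBB
BBBBBBBBB
BGGGGBBBB
BGGGGBBBB
BBWBBBBBB
BBWWBBWBB
After op 7 fill(1,5,K) [42 cells changed]:
KKKKKKKKK
KKKKKKKKK
KGGGGKKKK
KGGGGKKKK
KKWKKKKKK
KKWWKKWKK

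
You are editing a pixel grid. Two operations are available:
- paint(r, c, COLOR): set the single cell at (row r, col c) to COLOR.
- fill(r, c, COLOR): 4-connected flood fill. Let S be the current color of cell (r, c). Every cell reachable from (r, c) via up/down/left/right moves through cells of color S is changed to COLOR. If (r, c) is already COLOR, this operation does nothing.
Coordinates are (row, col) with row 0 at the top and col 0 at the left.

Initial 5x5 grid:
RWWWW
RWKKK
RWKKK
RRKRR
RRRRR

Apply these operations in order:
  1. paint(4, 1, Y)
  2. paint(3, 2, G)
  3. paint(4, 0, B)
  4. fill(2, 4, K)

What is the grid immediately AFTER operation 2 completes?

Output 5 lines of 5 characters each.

Answer: RWWWW
RWKKK
RWKKK
RRGRR
RYRRR

Derivation:
After op 1 paint(4,1,Y):
RWWWW
RWKKK
RWKKK
RRKRR
RYRRR
After op 2 paint(3,2,G):
RWWWW
RWKKK
RWKKK
RRGRR
RYRRR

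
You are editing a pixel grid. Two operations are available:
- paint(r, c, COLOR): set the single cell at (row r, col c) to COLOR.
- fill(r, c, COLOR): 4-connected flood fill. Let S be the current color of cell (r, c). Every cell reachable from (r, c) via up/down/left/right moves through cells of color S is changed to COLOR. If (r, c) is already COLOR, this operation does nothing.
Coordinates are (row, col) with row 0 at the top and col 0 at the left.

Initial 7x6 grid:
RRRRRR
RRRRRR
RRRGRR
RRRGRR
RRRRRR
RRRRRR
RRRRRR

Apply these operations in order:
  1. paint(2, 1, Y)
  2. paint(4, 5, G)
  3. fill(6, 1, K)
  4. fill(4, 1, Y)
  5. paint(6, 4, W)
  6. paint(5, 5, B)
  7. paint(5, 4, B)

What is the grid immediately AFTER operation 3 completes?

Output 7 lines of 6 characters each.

Answer: KKKKKK
KKKKKK
KYKGKK
KKKGKK
KKKKKG
KKKKKK
KKKKKK

Derivation:
After op 1 paint(2,1,Y):
RRRRRR
RRRRRR
RYRGRR
RRRGRR
RRRRRR
RRRRRR
RRRRRR
After op 2 paint(4,5,G):
RRRRRR
RRRRRR
RYRGRR
RRRGRR
RRRRRG
RRRRRR
RRRRRR
After op 3 fill(6,1,K) [38 cells changed]:
KKKKKK
KKKKKK
KYKGKK
KKKGKK
KKKKKG
KKKKKK
KKKKKK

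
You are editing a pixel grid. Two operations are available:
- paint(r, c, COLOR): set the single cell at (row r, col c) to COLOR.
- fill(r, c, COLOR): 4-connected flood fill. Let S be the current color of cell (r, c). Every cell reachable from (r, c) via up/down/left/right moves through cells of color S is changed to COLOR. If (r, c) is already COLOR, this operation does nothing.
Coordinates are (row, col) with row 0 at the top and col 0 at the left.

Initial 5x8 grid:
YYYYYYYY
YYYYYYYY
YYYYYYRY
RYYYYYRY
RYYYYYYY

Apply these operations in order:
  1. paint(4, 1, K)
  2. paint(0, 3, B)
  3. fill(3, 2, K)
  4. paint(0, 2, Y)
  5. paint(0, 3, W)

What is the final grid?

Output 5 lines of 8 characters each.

Answer: KKYWKKKK
KKKKKKKK
KKKKKKRK
RKKKKKRK
RKKKKKKK

Derivation:
After op 1 paint(4,1,K):
YYYYYYYY
YYYYYYYY
YYYYYYRY
RYYYYYRY
RKYYYYYY
After op 2 paint(0,3,B):
YYYBYYYY
YYYYYYYY
YYYYYYRY
RYYYYYRY
RKYYYYYY
After op 3 fill(3,2,K) [34 cells changed]:
KKKBKKKK
KKKKKKKK
KKKKKKRK
RKKKKKRK
RKKKKKKK
After op 4 paint(0,2,Y):
KKYBKKKK
KKKKKKKK
KKKKKKRK
RKKKKKRK
RKKKKKKK
After op 5 paint(0,3,W):
KKYWKKKK
KKKKKKKK
KKKKKKRK
RKKKKKRK
RKKKKKKK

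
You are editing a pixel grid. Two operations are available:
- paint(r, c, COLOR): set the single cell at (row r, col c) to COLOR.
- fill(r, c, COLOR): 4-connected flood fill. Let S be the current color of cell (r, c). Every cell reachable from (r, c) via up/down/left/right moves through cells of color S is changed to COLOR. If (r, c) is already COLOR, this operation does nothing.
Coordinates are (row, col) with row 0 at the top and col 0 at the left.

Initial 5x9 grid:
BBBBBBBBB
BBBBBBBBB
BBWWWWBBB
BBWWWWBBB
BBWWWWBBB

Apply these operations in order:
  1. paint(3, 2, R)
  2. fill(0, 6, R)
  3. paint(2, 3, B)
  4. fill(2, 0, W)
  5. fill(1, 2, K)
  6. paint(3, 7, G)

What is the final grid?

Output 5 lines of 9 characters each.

After op 1 paint(3,2,R):
BBBBBBBBB
BBBBBBBBB
BBWWWWBBB
BBRWWWBBB
BBWWWWBBB
After op 2 fill(0,6,R) [33 cells changed]:
RRRRRRRRR
RRRRRRRRR
RRWWWWRRR
RRRWWWRRR
RRWWWWRRR
After op 3 paint(2,3,B):
RRRRRRRRR
RRRRRRRRR
RRWBWWRRR
RRRWWWRRR
RRWWWWRRR
After op 4 fill(2,0,W) [34 cells changed]:
WWWWWWWWW
WWWWWWWWW
WWWBWWWWW
WWWWWWWWW
WWWWWWWWW
After op 5 fill(1,2,K) [44 cells changed]:
KKKKKKKKK
KKKKKKKKK
KKKBKKKKK
KKKKKKKKK
KKKKKKKKK
After op 6 paint(3,7,G):
KKKKKKKKK
KKKKKKKKK
KKKBKKKKK
KKKKKKKGK
KKKKKKKKK

Answer: KKKKKKKKK
KKKKKKKKK
KKKBKKKKK
KKKKKKKGK
KKKKKKKKK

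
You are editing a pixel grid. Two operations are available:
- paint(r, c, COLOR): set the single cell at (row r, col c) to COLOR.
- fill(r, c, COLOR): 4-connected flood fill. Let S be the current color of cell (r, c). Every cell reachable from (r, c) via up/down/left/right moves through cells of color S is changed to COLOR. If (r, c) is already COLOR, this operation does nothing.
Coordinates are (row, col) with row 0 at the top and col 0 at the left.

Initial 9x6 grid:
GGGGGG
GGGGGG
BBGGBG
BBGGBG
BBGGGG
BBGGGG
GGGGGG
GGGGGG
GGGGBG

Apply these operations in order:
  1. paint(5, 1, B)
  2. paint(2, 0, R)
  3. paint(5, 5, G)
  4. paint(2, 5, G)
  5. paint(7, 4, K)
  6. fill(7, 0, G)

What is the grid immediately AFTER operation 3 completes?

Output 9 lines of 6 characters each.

Answer: GGGGGG
GGGGGG
RBGGBG
BBGGBG
BBGGGG
BBGGGG
GGGGGG
GGGGGG
GGGGBG

Derivation:
After op 1 paint(5,1,B):
GGGGGG
GGGGGG
BBGGBG
BBGGBG
BBGGGG
BBGGGG
GGGGGG
GGGGGG
GGGGBG
After op 2 paint(2,0,R):
GGGGGG
GGGGGG
RBGGBG
BBGGBG
BBGGGG
BBGGGG
GGGGGG
GGGGGG
GGGGBG
After op 3 paint(5,5,G):
GGGGGG
GGGGGG
RBGGBG
BBGGBG
BBGGGG
BBGGGG
GGGGGG
GGGGGG
GGGGBG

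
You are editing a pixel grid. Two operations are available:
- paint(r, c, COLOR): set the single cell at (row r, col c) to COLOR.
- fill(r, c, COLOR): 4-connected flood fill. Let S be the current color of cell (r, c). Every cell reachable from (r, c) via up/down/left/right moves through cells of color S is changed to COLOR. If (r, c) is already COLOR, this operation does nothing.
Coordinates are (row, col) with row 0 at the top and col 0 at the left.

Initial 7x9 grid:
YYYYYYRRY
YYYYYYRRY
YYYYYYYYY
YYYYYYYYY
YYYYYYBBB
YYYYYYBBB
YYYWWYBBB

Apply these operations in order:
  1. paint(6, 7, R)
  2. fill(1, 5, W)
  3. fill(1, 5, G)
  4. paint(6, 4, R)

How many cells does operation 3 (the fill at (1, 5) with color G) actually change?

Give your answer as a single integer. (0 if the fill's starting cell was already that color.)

After op 1 paint(6,7,R):
YYYYYYRRY
YYYYYYRRY
YYYYYYYYY
YYYYYYYYY
YYYYYYBBB
YYYYYYBBB
YYYWWYBRB
After op 2 fill(1,5,W) [48 cells changed]:
WWWWWWRRW
WWWWWWRRW
WWWWWWWWW
WWWWWWWWW
WWWWWWBBB
WWWWWWBBB
WWWWWWBRB
After op 3 fill(1,5,G) [50 cells changed]:
GGGGGGRRG
GGGGGGRRG
GGGGGGGGG
GGGGGGGGG
GGGGGGBBB
GGGGGGBBB
GGGGGGBRB

Answer: 50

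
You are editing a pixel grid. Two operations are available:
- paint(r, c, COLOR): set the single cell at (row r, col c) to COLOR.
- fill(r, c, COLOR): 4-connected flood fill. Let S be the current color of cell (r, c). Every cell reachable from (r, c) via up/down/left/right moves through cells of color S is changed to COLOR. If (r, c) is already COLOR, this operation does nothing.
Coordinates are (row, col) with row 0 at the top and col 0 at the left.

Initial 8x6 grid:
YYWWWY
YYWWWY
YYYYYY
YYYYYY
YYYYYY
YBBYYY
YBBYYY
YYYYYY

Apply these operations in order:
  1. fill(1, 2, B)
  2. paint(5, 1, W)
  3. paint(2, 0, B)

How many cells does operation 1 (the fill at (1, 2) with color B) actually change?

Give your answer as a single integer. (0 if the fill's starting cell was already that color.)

Answer: 6

Derivation:
After op 1 fill(1,2,B) [6 cells changed]:
YYBBBY
YYBBBY
YYYYYY
YYYYYY
YYYYYY
YBBYYY
YBBYYY
YYYYYY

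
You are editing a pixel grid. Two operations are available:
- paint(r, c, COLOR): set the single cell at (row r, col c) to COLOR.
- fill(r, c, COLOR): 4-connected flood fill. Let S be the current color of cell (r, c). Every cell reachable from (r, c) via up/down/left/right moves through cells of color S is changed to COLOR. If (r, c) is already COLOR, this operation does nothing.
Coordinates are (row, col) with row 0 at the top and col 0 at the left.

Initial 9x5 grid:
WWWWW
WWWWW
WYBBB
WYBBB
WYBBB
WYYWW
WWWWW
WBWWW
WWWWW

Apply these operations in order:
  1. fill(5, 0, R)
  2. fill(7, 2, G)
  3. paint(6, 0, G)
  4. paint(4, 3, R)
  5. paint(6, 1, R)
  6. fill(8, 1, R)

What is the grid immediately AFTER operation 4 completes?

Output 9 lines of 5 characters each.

Answer: GGGGG
GGGGG
GYBBB
GYBBB
GYBRB
GYYGG
GGGGG
GBGGG
GGGGG

Derivation:
After op 1 fill(5,0,R) [30 cells changed]:
RRRRR
RRRRR
RYBBB
RYBBB
RYBBB
RYYRR
RRRRR
RBRRR
RRRRR
After op 2 fill(7,2,G) [30 cells changed]:
GGGGG
GGGGG
GYBBB
GYBBB
GYBBB
GYYGG
GGGGG
GBGGG
GGGGG
After op 3 paint(6,0,G):
GGGGG
GGGGG
GYBBB
GYBBB
GYBBB
GYYGG
GGGGG
GBGGG
GGGGG
After op 4 paint(4,3,R):
GGGGG
GGGGG
GYBBB
GYBBB
GYBRB
GYYGG
GGGGG
GBGGG
GGGGG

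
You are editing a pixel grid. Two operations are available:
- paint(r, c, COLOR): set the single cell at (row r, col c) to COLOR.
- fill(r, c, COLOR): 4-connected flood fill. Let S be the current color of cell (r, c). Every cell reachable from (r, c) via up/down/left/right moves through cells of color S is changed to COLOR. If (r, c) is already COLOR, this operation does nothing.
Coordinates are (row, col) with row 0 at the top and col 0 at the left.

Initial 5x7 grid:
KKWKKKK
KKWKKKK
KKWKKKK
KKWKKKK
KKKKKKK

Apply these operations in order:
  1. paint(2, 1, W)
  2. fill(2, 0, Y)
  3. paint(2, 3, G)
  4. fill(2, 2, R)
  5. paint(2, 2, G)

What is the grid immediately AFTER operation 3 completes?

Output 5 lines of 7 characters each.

Answer: YYWYYYY
YYWYYYY
YWWGYYY
YYWYYYY
YYYYYYY

Derivation:
After op 1 paint(2,1,W):
KKWKKKK
KKWKKKK
KWWKKKK
KKWKKKK
KKKKKKK
After op 2 fill(2,0,Y) [30 cells changed]:
YYWYYYY
YYWYYYY
YWWYYYY
YYWYYYY
YYYYYYY
After op 3 paint(2,3,G):
YYWYYYY
YYWYYYY
YWWGYYY
YYWYYYY
YYYYYYY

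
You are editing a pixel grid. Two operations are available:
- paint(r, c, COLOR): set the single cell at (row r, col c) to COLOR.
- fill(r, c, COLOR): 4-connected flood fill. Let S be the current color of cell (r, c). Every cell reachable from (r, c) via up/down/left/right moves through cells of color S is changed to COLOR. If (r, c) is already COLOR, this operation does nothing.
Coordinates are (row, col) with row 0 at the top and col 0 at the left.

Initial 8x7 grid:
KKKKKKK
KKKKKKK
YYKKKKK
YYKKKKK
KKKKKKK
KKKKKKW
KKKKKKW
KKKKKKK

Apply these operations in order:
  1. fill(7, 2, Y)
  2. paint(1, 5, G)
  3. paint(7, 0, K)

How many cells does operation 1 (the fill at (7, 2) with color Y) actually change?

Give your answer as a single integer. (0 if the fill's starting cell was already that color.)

After op 1 fill(7,2,Y) [50 cells changed]:
YYYYYYY
YYYYYYY
YYYYYYY
YYYYYYY
YYYYYYY
YYYYYYW
YYYYYYW
YYYYYYY

Answer: 50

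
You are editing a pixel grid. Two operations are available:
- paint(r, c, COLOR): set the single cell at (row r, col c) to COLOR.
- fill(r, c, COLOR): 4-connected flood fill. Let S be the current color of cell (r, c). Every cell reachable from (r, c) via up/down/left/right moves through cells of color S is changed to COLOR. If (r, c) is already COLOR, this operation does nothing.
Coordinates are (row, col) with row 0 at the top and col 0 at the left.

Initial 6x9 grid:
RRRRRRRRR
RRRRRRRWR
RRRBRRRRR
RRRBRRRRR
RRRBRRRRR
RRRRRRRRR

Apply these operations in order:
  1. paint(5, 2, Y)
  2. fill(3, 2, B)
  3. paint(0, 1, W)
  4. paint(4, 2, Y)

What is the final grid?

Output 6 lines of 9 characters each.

Answer: BWBBBBBBB
BBBBBBBWB
BBBBBBBBB
BBBBBBBBB
BBYBBBBBB
BBYBBBBBB

Derivation:
After op 1 paint(5,2,Y):
RRRRRRRRR
RRRRRRRWR
RRRBRRRRR
RRRBRRRRR
RRRBRRRRR
RRYRRRRRR
After op 2 fill(3,2,B) [49 cells changed]:
BBBBBBBBB
BBBBBBBWB
BBBBBBBBB
BBBBBBBBB
BBBBBBBBB
BBYBBBBBB
After op 3 paint(0,1,W):
BWBBBBBBB
BBBBBBBWB
BBBBBBBBB
BBBBBBBBB
BBBBBBBBB
BBYBBBBBB
After op 4 paint(4,2,Y):
BWBBBBBBB
BBBBBBBWB
BBBBBBBBB
BBBBBBBBB
BBYBBBBBB
BBYBBBBBB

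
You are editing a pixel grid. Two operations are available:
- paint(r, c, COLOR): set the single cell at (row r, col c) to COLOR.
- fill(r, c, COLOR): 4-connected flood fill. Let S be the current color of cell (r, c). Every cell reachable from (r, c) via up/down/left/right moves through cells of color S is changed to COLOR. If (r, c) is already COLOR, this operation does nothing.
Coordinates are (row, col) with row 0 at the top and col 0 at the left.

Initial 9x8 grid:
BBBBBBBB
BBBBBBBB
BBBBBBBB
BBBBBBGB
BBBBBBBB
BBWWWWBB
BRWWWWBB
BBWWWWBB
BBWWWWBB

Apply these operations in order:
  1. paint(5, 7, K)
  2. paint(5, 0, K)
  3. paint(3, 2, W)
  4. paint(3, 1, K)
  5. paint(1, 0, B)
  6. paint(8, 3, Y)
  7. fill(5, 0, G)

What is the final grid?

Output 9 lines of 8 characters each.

Answer: BBBBBBBB
BBBBBBBB
BBBBBBBB
BKWBBBGB
BBBBBBBB
GBWWWWBK
BRWWWWBB
BBWWWWBB
BBWYWWBB

Derivation:
After op 1 paint(5,7,K):
BBBBBBBB
BBBBBBBB
BBBBBBBB
BBBBBBGB
BBBBBBBB
BBWWWWBK
BRWWWWBB
BBWWWWBB
BBWWWWBB
After op 2 paint(5,0,K):
BBBBBBBB
BBBBBBBB
BBBBBBBB
BBBBBBGB
BBBBBBBB
KBWWWWBK
BRWWWWBB
BBWWWWBB
BBWWWWBB
After op 3 paint(3,2,W):
BBBBBBBB
BBBBBBBB
BBBBBBBB
BBWBBBGB
BBBBBBBB
KBWWWWBK
BRWWWWBB
BBWWWWBB
BBWWWWBB
After op 4 paint(3,1,K):
BBBBBBBB
BBBBBBBB
BBBBBBBB
BKWBBBGB
BBBBBBBB
KBWWWWBK
BRWWWWBB
BBWWWWBB
BBWWWWBB
After op 5 paint(1,0,B):
BBBBBBBB
BBBBBBBB
BBBBBBBB
BKWBBBGB
BBBBBBBB
KBWWWWBK
BRWWWWBB
BBWWWWBB
BBWWWWBB
After op 6 paint(8,3,Y):
BBBBBBBB
BBBBBBBB
BBBBBBBB
BKWBBBGB
BBBBBBBB
KBWWWWBK
BRWWWWBB
BBWWWWBB
BBWYWWBB
After op 7 fill(5,0,G) [1 cells changed]:
BBBBBBBB
BBBBBBBB
BBBBBBBB
BKWBBBGB
BBBBBBBB
GBWWWWBK
BRWWWWBB
BBWWWWBB
BBWYWWBB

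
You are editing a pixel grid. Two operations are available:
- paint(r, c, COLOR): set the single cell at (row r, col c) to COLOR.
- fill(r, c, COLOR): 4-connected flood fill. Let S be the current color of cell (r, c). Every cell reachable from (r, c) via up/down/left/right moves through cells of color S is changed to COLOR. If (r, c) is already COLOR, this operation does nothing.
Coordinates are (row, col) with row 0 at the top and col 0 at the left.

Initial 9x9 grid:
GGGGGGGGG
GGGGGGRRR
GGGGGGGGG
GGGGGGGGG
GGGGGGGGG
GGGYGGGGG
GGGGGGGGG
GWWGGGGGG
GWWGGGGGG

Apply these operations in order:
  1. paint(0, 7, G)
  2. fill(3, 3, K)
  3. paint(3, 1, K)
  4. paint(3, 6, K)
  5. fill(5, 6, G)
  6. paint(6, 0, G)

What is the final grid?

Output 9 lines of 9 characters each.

After op 1 paint(0,7,G):
GGGGGGGGG
GGGGGGRRR
GGGGGGGGG
GGGGGGGGG
GGGGGGGGG
GGGYGGGGG
GGGGGGGGG
GWWGGGGGG
GWWGGGGGG
After op 2 fill(3,3,K) [73 cells changed]:
KKKKKKKKK
KKKKKKRRR
KKKKKKKKK
KKKKKKKKK
KKKKKKKKK
KKKYKKKKK
KKKKKKKKK
KWWKKKKKK
KWWKKKKKK
After op 3 paint(3,1,K):
KKKKKKKKK
KKKKKKRRR
KKKKKKKKK
KKKKKKKKK
KKKKKKKKK
KKKYKKKKK
KKKKKKKKK
KWWKKKKKK
KWWKKKKKK
After op 4 paint(3,6,K):
KKKKKKKKK
KKKKKKRRR
KKKKKKKKK
KKKKKKKKK
KKKKKKKKK
KKKYKKKKK
KKKKKKKKK
KWWKKKKKK
KWWKKKKKK
After op 5 fill(5,6,G) [73 cells changed]:
GGGGGGGGG
GGGGGGRRR
GGGGGGGGG
GGGGGGGGG
GGGGGGGGG
GGGYGGGGG
GGGGGGGGG
GWWGGGGGG
GWWGGGGGG
After op 6 paint(6,0,G):
GGGGGGGGG
GGGGGGRRR
GGGGGGGGG
GGGGGGGGG
GGGGGGGGG
GGGYGGGGG
GGGGGGGGG
GWWGGGGGG
GWWGGGGGG

Answer: GGGGGGGGG
GGGGGGRRR
GGGGGGGGG
GGGGGGGGG
GGGGGGGGG
GGGYGGGGG
GGGGGGGGG
GWWGGGGGG
GWWGGGGGG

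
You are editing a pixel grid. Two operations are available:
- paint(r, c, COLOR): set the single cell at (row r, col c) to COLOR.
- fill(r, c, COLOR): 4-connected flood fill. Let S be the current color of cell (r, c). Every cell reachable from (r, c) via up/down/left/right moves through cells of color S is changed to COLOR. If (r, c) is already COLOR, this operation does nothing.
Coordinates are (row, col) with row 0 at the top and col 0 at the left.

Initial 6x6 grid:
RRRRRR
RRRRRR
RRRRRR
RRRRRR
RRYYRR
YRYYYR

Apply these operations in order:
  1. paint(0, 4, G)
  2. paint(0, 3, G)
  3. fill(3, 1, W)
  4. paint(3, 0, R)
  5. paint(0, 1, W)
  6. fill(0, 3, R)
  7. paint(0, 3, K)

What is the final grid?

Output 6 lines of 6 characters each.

After op 1 paint(0,4,G):
RRRRGR
RRRRRR
RRRRRR
RRRRRR
RRYYRR
YRYYYR
After op 2 paint(0,3,G):
RRRGGR
RRRRRR
RRRRRR
RRRRRR
RRYYRR
YRYYYR
After op 3 fill(3,1,W) [28 cells changed]:
WWWGGW
WWWWWW
WWWWWW
WWWWWW
WWYYWW
YWYYYW
After op 4 paint(3,0,R):
WWWGGW
WWWWWW
WWWWWW
RWWWWW
WWYYWW
YWYYYW
After op 5 paint(0,1,W):
WWWGGW
WWWWWW
WWWWWW
RWWWWW
WWYYWW
YWYYYW
After op 6 fill(0,3,R) [2 cells changed]:
WWWRRW
WWWWWW
WWWWWW
RWWWWW
WWYYWW
YWYYYW
After op 7 paint(0,3,K):
WWWKRW
WWWWWW
WWWWWW
RWWWWW
WWYYWW
YWYYYW

Answer: WWWKRW
WWWWWW
WWWWWW
RWWWWW
WWYYWW
YWYYYW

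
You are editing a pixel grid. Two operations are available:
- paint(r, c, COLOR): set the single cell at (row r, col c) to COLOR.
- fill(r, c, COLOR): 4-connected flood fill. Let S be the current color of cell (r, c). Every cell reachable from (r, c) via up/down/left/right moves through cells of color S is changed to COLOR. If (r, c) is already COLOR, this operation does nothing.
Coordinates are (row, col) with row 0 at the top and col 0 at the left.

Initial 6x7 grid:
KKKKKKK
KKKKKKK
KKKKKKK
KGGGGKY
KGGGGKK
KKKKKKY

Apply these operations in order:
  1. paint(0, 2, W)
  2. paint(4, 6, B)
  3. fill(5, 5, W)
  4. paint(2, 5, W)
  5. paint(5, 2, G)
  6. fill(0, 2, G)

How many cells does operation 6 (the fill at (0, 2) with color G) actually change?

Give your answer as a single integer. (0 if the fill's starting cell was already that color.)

After op 1 paint(0,2,W):
KKWKKKK
KKKKKKK
KKKKKKK
KGGGGKY
KGGGGKK
KKKKKKY
After op 2 paint(4,6,B):
KKWKKKK
KKKKKKK
KKKKKKK
KGGGGKY
KGGGGKB
KKKKKKY
After op 3 fill(5,5,W) [30 cells changed]:
WWWWWWW
WWWWWWW
WWWWWWW
WGGGGWY
WGGGGWB
WWWWWWY
After op 4 paint(2,5,W):
WWWWWWW
WWWWWWW
WWWWWWW
WGGGGWY
WGGGGWB
WWWWWWY
After op 5 paint(5,2,G):
WWWWWWW
WWWWWWW
WWWWWWW
WGGGGWY
WGGGGWB
WWGWWWY
After op 6 fill(0,2,G) [30 cells changed]:
GGGGGGG
GGGGGGG
GGGGGGG
GGGGGGY
GGGGGGB
GGGGGGY

Answer: 30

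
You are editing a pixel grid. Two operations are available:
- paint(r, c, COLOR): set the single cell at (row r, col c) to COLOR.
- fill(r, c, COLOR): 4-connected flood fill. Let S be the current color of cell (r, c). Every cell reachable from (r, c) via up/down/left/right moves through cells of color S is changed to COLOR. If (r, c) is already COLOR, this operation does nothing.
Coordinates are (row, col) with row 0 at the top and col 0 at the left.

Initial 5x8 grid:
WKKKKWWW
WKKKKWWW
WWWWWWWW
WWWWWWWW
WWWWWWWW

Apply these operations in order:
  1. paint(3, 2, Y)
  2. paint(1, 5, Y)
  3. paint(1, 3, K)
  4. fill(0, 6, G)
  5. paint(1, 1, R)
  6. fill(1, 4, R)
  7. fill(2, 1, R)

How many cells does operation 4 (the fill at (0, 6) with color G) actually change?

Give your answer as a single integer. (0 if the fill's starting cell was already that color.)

Answer: 30

Derivation:
After op 1 paint(3,2,Y):
WKKKKWWW
WKKKKWWW
WWWWWWWW
WWYWWWWW
WWWWWWWW
After op 2 paint(1,5,Y):
WKKKKWWW
WKKKKYWW
WWWWWWWW
WWYWWWWW
WWWWWWWW
After op 3 paint(1,3,K):
WKKKKWWW
WKKKKYWW
WWWWWWWW
WWYWWWWW
WWWWWWWW
After op 4 fill(0,6,G) [30 cells changed]:
GKKKKGGG
GKKKKYGG
GGGGGGGG
GGYGGGGG
GGGGGGGG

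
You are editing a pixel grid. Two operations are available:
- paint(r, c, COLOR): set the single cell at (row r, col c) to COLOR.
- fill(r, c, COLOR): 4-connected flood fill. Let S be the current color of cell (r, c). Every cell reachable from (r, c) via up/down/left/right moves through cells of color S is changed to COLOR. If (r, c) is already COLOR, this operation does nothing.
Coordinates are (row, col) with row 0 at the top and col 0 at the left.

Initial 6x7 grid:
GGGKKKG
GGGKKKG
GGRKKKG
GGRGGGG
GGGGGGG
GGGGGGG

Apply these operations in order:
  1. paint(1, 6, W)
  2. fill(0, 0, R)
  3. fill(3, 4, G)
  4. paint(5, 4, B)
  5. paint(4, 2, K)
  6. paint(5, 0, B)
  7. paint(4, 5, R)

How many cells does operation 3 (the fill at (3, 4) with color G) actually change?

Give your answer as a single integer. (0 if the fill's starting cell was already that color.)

Answer: 31

Derivation:
After op 1 paint(1,6,W):
GGGKKKG
GGGKKKW
GGRKKKG
GGRGGGG
GGGGGGG
GGGGGGG
After op 2 fill(0,0,R) [29 cells changed]:
RRRKKKG
RRRKKKW
RRRKKKR
RRRRRRR
RRRRRRR
RRRRRRR
After op 3 fill(3,4,G) [31 cells changed]:
GGGKKKG
GGGKKKW
GGGKKKG
GGGGGGG
GGGGGGG
GGGGGGG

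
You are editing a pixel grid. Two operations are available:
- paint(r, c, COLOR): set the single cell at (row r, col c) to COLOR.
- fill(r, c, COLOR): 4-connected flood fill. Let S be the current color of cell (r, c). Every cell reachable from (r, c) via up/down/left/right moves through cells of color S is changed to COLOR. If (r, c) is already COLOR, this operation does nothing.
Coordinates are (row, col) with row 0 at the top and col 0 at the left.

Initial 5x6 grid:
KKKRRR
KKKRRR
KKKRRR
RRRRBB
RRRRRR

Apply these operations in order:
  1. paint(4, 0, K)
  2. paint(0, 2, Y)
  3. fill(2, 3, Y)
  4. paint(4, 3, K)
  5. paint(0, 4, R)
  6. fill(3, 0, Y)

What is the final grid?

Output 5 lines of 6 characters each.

Answer: KKYYRY
KKKYYY
KKKYYY
YYYYBB
KYYKYY

Derivation:
After op 1 paint(4,0,K):
KKKRRR
KKKRRR
KKKRRR
RRRRBB
KRRRRR
After op 2 paint(0,2,Y):
KKYRRR
KKKRRR
KKKRRR
RRRRBB
KRRRRR
After op 3 fill(2,3,Y) [18 cells changed]:
KKYYYY
KKKYYY
KKKYYY
YYYYBB
KYYYYY
After op 4 paint(4,3,K):
KKYYYY
KKKYYY
KKKYYY
YYYYBB
KYYKYY
After op 5 paint(0,4,R):
KKYYRY
KKKYYY
KKKYYY
YYYYBB
KYYKYY
After op 6 fill(3,0,Y) [0 cells changed]:
KKYYRY
KKKYYY
KKKYYY
YYYYBB
KYYKYY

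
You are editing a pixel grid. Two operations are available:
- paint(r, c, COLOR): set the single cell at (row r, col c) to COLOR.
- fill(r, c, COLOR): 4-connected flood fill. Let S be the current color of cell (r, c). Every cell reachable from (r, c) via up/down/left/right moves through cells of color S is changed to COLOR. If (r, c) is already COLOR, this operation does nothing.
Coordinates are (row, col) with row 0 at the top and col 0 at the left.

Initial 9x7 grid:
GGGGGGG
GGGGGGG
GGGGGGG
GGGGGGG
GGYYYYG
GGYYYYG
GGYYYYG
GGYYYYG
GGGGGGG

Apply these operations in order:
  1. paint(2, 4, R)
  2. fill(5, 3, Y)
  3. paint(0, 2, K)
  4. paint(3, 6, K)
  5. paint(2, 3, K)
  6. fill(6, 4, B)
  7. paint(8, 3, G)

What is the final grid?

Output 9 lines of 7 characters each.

After op 1 paint(2,4,R):
GGGGGGG
GGGGGGG
GGGGRGG
GGGGGGG
GGYYYYG
GGYYYYG
GGYYYYG
GGYYYYG
GGGGGGG
After op 2 fill(5,3,Y) [0 cells changed]:
GGGGGGG
GGGGGGG
GGGGRGG
GGGGGGG
GGYYYYG
GGYYYYG
GGYYYYG
GGYYYYG
GGGGGGG
After op 3 paint(0,2,K):
GGKGGGG
GGGGGGG
GGGGRGG
GGGGGGG
GGYYYYG
GGYYYYG
GGYYYYG
GGYYYYG
GGGGGGG
After op 4 paint(3,6,K):
GGKGGGG
GGGGGGG
GGGGRGG
GGGGGGK
GGYYYYG
GGYYYYG
GGYYYYG
GGYYYYG
GGGGGGG
After op 5 paint(2,3,K):
GGKGGGG
GGGGGGG
GGGKRGG
GGGGGGK
GGYYYYG
GGYYYYG
GGYYYYG
GGYYYYG
GGGGGGG
After op 6 fill(6,4,B) [16 cells changed]:
GGKGGGG
GGGGGGG
GGGKRGG
GGGGGGK
GGBBBBG
GGBBBBG
GGBBBBG
GGBBBBG
GGGGGGG
After op 7 paint(8,3,G):
GGKGGGG
GGGGGGG
GGGKRGG
GGGGGGK
GGBBBBG
GGBBBBG
GGBBBBG
GGBBBBG
GGGGGGG

Answer: GGKGGGG
GGGGGGG
GGGKRGG
GGGGGGK
GGBBBBG
GGBBBBG
GGBBBBG
GGBBBBG
GGGGGGG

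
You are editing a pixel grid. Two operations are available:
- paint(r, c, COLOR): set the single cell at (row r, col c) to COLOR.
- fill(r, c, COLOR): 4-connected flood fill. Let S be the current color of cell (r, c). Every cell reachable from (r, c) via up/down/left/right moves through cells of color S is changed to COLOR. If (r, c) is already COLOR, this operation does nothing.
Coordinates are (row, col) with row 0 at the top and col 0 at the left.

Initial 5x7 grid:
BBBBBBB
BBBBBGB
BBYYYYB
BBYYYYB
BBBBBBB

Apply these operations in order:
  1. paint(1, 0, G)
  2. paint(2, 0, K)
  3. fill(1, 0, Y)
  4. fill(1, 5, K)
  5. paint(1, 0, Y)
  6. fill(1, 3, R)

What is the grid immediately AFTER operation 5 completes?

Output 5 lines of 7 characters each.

Answer: BBBBBBB
YBBBBKB
KBYYYYB
BBYYYYB
BBBBBBB

Derivation:
After op 1 paint(1,0,G):
BBBBBBB
GBBBBGB
BBYYYYB
BBYYYYB
BBBBBBB
After op 2 paint(2,0,K):
BBBBBBB
GBBBBGB
KBYYYYB
BBYYYYB
BBBBBBB
After op 3 fill(1,0,Y) [1 cells changed]:
BBBBBBB
YBBBBGB
KBYYYYB
BBYYYYB
BBBBBBB
After op 4 fill(1,5,K) [1 cells changed]:
BBBBBBB
YBBBBKB
KBYYYYB
BBYYYYB
BBBBBBB
After op 5 paint(1,0,Y):
BBBBBBB
YBBBBKB
KBYYYYB
BBYYYYB
BBBBBBB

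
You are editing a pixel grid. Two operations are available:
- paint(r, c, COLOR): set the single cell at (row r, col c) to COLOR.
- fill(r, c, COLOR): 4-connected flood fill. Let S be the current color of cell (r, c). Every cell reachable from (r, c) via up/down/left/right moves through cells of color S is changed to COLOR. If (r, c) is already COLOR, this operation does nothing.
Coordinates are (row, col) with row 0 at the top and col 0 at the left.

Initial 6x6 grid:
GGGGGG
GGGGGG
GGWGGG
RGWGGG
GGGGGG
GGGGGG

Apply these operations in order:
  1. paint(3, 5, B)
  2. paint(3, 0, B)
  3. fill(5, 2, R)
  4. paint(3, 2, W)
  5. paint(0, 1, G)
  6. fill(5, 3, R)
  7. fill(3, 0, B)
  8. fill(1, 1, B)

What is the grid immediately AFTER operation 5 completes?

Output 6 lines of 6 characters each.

After op 1 paint(3,5,B):
GGGGGG
GGGGGG
GGWGGG
RGWGGB
GGGGGG
GGGGGG
After op 2 paint(3,0,B):
GGGGGG
GGGGGG
GGWGGG
BGWGGB
GGGGGG
GGGGGG
After op 3 fill(5,2,R) [32 cells changed]:
RRRRRR
RRRRRR
RRWRRR
BRWRRB
RRRRRR
RRRRRR
After op 4 paint(3,2,W):
RRRRRR
RRRRRR
RRWRRR
BRWRRB
RRRRRR
RRRRRR
After op 5 paint(0,1,G):
RGRRRR
RRRRRR
RRWRRR
BRWRRB
RRRRRR
RRRRRR

Answer: RGRRRR
RRRRRR
RRWRRR
BRWRRB
RRRRRR
RRRRRR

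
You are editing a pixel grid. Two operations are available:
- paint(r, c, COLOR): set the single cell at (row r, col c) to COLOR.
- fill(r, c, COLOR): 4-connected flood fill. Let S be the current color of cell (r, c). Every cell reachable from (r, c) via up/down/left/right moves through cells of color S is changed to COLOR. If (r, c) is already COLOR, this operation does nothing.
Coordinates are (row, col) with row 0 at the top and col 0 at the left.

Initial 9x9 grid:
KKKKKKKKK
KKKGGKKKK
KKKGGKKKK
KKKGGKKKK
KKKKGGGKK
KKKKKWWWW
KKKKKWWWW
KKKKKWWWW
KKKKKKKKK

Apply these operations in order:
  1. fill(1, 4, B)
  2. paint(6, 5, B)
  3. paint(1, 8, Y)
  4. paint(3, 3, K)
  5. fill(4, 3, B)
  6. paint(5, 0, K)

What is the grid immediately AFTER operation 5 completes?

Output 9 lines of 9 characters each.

After op 1 fill(1,4,B) [9 cells changed]:
KKKKKKKKK
KKKBBKKKK
KKKBBKKKK
KKKBBKKKK
KKKKBBBKK
KKKKKWWWW
KKKKKWWWW
KKKKKWWWW
KKKKKKKKK
After op 2 paint(6,5,B):
KKKKKKKKK
KKKBBKKKK
KKKBBKKKK
KKKBBKKKK
KKKKBBBKK
KKKKKWWWW
KKKKKBWWW
KKKKKWWWW
KKKKKKKKK
After op 3 paint(1,8,Y):
KKKKKKKKK
KKKBBKKKY
KKKBBKKKK
KKKBBKKKK
KKKKBBBKK
KKKKKWWWW
KKKKKBWWW
KKKKKWWWW
KKKKKKKKK
After op 4 paint(3,3,K):
KKKKKKKKK
KKKBBKKKY
KKKBBKKKK
KKKKBKKKK
KKKKBBBKK
KKKKKWWWW
KKKKKBWWW
KKKKKWWWW
KKKKKKKKK
After op 5 fill(4,3,B) [60 cells changed]:
BBBBBBBBB
BBBBBBBBY
BBBBBBBBB
BBBBBBBBB
BBBBBBBBB
BBBBBWWWW
BBBBBBWWW
BBBBBWWWW
BBBBBBBBB

Answer: BBBBBBBBB
BBBBBBBBY
BBBBBBBBB
BBBBBBBBB
BBBBBBBBB
BBBBBWWWW
BBBBBBWWW
BBBBBWWWW
BBBBBBBBB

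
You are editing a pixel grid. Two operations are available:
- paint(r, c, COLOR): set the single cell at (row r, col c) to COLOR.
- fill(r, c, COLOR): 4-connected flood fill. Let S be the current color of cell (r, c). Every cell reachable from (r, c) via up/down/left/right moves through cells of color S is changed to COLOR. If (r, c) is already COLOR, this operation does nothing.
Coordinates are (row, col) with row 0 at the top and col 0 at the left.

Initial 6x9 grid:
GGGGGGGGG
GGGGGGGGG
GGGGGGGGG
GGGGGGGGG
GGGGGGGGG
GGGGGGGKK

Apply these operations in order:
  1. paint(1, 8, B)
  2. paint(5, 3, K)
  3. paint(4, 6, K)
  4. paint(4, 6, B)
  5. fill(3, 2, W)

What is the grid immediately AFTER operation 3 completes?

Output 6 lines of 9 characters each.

After op 1 paint(1,8,B):
GGGGGGGGG
GGGGGGGGB
GGGGGGGGG
GGGGGGGGG
GGGGGGGGG
GGGGGGGKK
After op 2 paint(5,3,K):
GGGGGGGGG
GGGGGGGGB
GGGGGGGGG
GGGGGGGGG
GGGGGGGGG
GGGKGGGKK
After op 3 paint(4,6,K):
GGGGGGGGG
GGGGGGGGB
GGGGGGGGG
GGGGGGGGG
GGGGGGKGG
GGGKGGGKK

Answer: GGGGGGGGG
GGGGGGGGB
GGGGGGGGG
GGGGGGGGG
GGGGGGKGG
GGGKGGGKK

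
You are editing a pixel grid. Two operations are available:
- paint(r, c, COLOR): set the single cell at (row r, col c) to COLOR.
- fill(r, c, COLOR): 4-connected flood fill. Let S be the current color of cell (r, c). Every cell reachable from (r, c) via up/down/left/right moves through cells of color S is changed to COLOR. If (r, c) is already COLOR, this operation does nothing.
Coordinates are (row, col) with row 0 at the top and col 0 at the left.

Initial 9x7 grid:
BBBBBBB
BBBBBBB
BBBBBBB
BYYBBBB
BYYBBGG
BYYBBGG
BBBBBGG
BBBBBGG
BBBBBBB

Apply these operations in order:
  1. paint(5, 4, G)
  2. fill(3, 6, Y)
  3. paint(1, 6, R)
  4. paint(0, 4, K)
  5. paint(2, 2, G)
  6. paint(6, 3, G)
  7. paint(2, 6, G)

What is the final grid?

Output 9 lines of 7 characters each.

After op 1 paint(5,4,G):
BBBBBBB
BBBBBBB
BBBBBBB
BYYBBBB
BYYBBGG
BYYBGGG
BBBBBGG
BBBBBGG
BBBBBBB
After op 2 fill(3,6,Y) [48 cells changed]:
YYYYYYY
YYYYYYY
YYYYYYY
YYYYYYY
YYYYYGG
YYYYGGG
YYYYYGG
YYYYYGG
YYYYYYY
After op 3 paint(1,6,R):
YYYYYYY
YYYYYYR
YYYYYYY
YYYYYYY
YYYYYGG
YYYYGGG
YYYYYGG
YYYYYGG
YYYYYYY
After op 4 paint(0,4,K):
YYYYKYY
YYYYYYR
YYYYYYY
YYYYYYY
YYYYYGG
YYYYGGG
YYYYYGG
YYYYYGG
YYYYYYY
After op 5 paint(2,2,G):
YYYYKYY
YYYYYYR
YYGYYYY
YYYYYYY
YYYYYGG
YYYYGGG
YYYYYGG
YYYYYGG
YYYYYYY
After op 6 paint(6,3,G):
YYYYKYY
YYYYYYR
YYGYYYY
YYYYYYY
YYYYYGG
YYYYGGG
YYYGYGG
YYYYYGG
YYYYYYY
After op 7 paint(2,6,G):
YYYYKYY
YYYYYYR
YYGYYYG
YYYYYYY
YYYYYGG
YYYYGGG
YYYGYGG
YYYYYGG
YYYYYYY

Answer: YYYYKYY
YYYYYYR
YYGYYYG
YYYYYYY
YYYYYGG
YYYYGGG
YYYGYGG
YYYYYGG
YYYYYYY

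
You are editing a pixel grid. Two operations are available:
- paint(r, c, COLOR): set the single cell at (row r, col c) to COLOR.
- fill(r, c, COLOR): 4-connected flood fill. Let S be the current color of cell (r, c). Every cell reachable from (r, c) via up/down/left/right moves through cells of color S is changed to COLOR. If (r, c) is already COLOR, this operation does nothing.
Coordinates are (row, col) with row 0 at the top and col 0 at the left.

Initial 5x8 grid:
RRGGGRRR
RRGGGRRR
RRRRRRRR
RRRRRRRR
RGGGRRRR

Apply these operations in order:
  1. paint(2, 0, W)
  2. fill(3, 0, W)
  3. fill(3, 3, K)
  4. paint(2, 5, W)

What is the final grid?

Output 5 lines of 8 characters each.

After op 1 paint(2,0,W):
RRGGGRRR
RRGGGRRR
WRRRRRRR
RRRRRRRR
RGGGRRRR
After op 2 fill(3,0,W) [30 cells changed]:
WWGGGWWW
WWGGGWWW
WWWWWWWW
WWWWWWWW
WGGGWWWW
After op 3 fill(3,3,K) [31 cells changed]:
KKGGGKKK
KKGGGKKK
KKKKKKKK
KKKKKKKK
KGGGKKKK
After op 4 paint(2,5,W):
KKGGGKKK
KKGGGKKK
KKKKKWKK
KKKKKKKK
KGGGKKKK

Answer: KKGGGKKK
KKGGGKKK
KKKKKWKK
KKKKKKKK
KGGGKKKK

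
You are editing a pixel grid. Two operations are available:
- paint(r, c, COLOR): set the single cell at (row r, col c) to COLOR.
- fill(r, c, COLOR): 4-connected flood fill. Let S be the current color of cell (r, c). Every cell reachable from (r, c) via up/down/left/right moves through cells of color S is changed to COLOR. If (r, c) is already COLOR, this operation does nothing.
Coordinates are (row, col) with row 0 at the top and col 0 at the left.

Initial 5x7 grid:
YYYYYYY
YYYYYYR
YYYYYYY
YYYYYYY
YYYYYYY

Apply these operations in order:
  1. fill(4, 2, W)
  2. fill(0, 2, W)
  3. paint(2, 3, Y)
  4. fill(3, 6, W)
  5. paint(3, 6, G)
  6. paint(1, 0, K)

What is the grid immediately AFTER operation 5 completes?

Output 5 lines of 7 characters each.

Answer: WWWWWWW
WWWWWWR
WWWYWWW
WWWWWWG
WWWWWWW

Derivation:
After op 1 fill(4,2,W) [34 cells changed]:
WWWWWWW
WWWWWWR
WWWWWWW
WWWWWWW
WWWWWWW
After op 2 fill(0,2,W) [0 cells changed]:
WWWWWWW
WWWWWWR
WWWWWWW
WWWWWWW
WWWWWWW
After op 3 paint(2,3,Y):
WWWWWWW
WWWWWWR
WWWYWWW
WWWWWWW
WWWWWWW
After op 4 fill(3,6,W) [0 cells changed]:
WWWWWWW
WWWWWWR
WWWYWWW
WWWWWWW
WWWWWWW
After op 5 paint(3,6,G):
WWWWWWW
WWWWWWR
WWWYWWW
WWWWWWG
WWWWWWW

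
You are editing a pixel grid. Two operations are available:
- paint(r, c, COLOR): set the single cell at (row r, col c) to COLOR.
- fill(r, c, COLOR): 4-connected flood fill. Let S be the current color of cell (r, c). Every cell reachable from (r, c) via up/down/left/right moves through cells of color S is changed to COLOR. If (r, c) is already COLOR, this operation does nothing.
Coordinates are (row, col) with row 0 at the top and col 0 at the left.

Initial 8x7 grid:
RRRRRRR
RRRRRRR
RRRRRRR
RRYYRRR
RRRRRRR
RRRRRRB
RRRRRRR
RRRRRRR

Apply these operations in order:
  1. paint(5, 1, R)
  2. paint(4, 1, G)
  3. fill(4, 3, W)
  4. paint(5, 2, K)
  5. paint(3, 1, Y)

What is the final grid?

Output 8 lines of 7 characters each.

After op 1 paint(5,1,R):
RRRRRRR
RRRRRRR
RRRRRRR
RRYYRRR
RRRRRRR
RRRRRRB
RRRRRRR
RRRRRRR
After op 2 paint(4,1,G):
RRRRRRR
RRRRRRR
RRRRRRR
RRYYRRR
RGRRRRR
RRRRRRB
RRRRRRR
RRRRRRR
After op 3 fill(4,3,W) [52 cells changed]:
WWWWWWW
WWWWWWW
WWWWWWW
WWYYWWW
WGWWWWW
WWWWWWB
WWWWWWW
WWWWWWW
After op 4 paint(5,2,K):
WWWWWWW
WWWWWWW
WWWWWWW
WWYYWWW
WGWWWWW
WWKWWWB
WWWWWWW
WWWWWWW
After op 5 paint(3,1,Y):
WWWWWWW
WWWWWWW
WWWWWWW
WYYYWWW
WGWWWWW
WWKWWWB
WWWWWWW
WWWWWWW

Answer: WWWWWWW
WWWWWWW
WWWWWWW
WYYYWWW
WGWWWWW
WWKWWWB
WWWWWWW
WWWWWWW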